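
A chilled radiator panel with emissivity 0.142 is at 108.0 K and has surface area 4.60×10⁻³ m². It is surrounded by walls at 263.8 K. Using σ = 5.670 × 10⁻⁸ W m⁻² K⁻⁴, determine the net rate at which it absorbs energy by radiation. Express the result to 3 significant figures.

Net gain ≈ 0.174 W

Area A = 4.60×10⁻³ m².
Net radiated power P_net = εσA(T⁴ − T₀⁴) = 0.142×5.670×10⁻⁸×4.60×10⁻³×(108.0⁴ − 263.8⁴).
T⁴ − T₀⁴ = 1.36049×10⁸ − 4.84283×10⁹ = -4.70678×10⁹ K⁴, so P_net = -0.174 W — negative, meaning a net gain of 0.174 W.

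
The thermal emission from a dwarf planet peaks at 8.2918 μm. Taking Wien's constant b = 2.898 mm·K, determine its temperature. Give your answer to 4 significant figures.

Wien's law gives T = b/λ_max = (2.898×10⁻³ m·K)/(8.2918×10⁻⁶ m) = 349.5 K.

T ≈ 349.5 K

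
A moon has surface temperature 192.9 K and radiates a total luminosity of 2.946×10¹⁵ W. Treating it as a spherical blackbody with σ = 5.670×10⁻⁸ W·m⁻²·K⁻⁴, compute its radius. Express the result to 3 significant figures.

L = 4πR²σT⁴ ⇒ R = √(L/(4πσT⁴)).
σT⁴ = 78.5076 W/m², so R = √(2.946×10¹⁵/(4π×78.5076)) = 1.73×10⁶ m.

R ≈ 1.73×10⁶ m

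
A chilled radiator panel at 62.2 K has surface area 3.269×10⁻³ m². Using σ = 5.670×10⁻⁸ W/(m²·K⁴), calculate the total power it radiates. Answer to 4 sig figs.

Area A = 3.269×10⁻³ m².
P = σAT⁴ = 5.670×10⁻⁸ × 3.269×10⁻³ × (62.2)⁴ = 2.774×10⁻³ W.

P ≈ 2.774×10⁻³ W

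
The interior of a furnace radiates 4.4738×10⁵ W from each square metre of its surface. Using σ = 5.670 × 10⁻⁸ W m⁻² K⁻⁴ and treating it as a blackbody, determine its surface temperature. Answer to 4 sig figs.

I = σT⁴, so T = (I/σ)^(1/4) = (4.4738×10⁵/(5.670×10⁻⁸))^(1/4) = 1676 K.

T ≈ 1676 K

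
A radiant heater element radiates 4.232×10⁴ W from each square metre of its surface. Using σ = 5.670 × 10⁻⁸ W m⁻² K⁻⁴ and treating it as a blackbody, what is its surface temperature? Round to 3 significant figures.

T ≈ 929 K

I = σT⁴, so T = (I/σ)^(1/4) = (4.232×10⁴/(5.670×10⁻⁸))^(1/4) = 929 K.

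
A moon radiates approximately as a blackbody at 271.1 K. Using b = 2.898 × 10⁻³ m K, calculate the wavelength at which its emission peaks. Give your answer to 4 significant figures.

λ_max ≈ 10.69 μm

Wien's displacement law: λ_max = b/T = (2.898×10⁻³ m·K)/(271.1 K) = 1.0690×10⁻⁵ m.
That is 10.69 μm, in the infrared range.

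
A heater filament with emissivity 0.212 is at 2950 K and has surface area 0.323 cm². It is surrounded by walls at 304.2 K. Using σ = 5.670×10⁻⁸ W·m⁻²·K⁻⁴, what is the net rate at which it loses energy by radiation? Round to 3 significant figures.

Area A = 0.323 cm² = 3.23×10⁻⁵ m².
Net radiated power P_net = εσA(T⁴ − T₀⁴) = 0.212×5.670×10⁻⁸×3.23×10⁻⁵×(2950⁴ − 304.2⁴).
T⁴ − T₀⁴ = 7.57335×10¹³ − 8.56321×10⁹ = 7.57249×10¹³ K⁴, so P_net = 29.4 W.

Net loss ≈ 29.4 W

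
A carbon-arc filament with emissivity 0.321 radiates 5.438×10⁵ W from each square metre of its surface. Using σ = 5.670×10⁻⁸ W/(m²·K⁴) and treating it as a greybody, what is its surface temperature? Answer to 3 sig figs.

I = εσT⁴, so T = (I/εσ)^(1/4) = (5.438×10⁵/(0.321×5.670×10⁻⁸))^(1/4) = 2.34×10³ K.

T ≈ 2.34×10³ K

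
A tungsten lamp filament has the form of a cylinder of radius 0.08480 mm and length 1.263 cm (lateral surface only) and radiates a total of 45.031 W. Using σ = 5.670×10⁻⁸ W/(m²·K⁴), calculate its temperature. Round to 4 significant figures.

Lateral area A = 2πrL = 2π×8.480×10⁻⁵×0.01263 = 6.72944×10⁻⁶ m².
P = σAT⁴ ⇒ T = (P/(σA))^(1/4) = (45.031/(5.670×10⁻⁸×6.72944×10⁻⁶))^(1/4) = 3296 K.

T ≈ 3296 K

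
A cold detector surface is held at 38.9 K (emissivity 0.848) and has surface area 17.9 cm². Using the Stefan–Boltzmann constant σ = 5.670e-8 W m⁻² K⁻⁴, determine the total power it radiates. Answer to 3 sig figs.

Area A = 17.9 cm² = 1.79×10⁻³ m².
P = εσAT⁴ = 0.848 × 5.670×10⁻⁸ × 1.79×10⁻³ × (38.9)⁴ = 1.97×10⁻⁴ W.

P ≈ 1.97×10⁻⁴ W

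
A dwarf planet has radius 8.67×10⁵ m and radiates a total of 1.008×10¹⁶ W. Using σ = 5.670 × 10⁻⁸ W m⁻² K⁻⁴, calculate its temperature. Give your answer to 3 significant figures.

Surface area A = 4πR² = 4π(8.67×10⁵ m)² = 9.44600×10¹² m².
P = σAT⁴ ⇒ T = (P/(σA))^(1/4) = (1.008×10¹⁶/(5.670×10⁻⁸×9.44600×10¹²))^(1/4) = 370 K.

T ≈ 370 K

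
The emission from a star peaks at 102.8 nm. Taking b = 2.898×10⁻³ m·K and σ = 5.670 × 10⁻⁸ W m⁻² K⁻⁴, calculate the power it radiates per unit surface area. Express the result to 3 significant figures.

Wien's law: T = b/λ_max = 2.898×10⁻³/1.028×10⁻⁷ = 28190.7 K.
Then I = σT⁴ = 5.670×10⁻⁸×(28190.7)⁴ = 3.58×10¹⁰ W/m².

I ≈ 3.58×10¹⁰ W/m²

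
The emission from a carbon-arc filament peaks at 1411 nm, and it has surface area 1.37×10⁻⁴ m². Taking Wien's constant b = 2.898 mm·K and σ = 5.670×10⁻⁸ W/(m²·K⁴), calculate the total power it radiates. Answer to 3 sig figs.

P ≈ 138 W

Wien's law: T = b/λ_max = 2.898×10⁻³/1.411×10⁻⁶ = 2053.86 K.
Area A = 1.37×10⁻⁴ m².
Then P = σAT⁴ = 5.670×10⁻⁸×1.37×10⁻⁴×(2053.86)⁴ = 138 W.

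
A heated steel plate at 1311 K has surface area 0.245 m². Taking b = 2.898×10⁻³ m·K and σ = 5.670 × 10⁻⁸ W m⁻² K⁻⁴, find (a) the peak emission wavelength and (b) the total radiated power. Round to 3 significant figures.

(a) λ_max = b/T = 2.898×10⁻³/1311 = 2.211×10⁻⁶ m = 2.21 μm.
Area A = 0.245 m².
(b) P = σAT⁴ = 5.670×10⁻⁸×0.245×(1311)⁴ = 4.10×10⁴ W.

λ_max ≈ 2.21 μm; P ≈ 4.10×10⁴ W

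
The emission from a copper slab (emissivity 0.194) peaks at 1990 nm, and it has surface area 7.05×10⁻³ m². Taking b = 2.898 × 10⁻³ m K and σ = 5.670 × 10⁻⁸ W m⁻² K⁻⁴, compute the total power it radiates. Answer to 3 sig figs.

P ≈ 349 W

Wien's law: T = b/λ_max = 2.898×10⁻³/1.990×10⁻⁶ = 1456.28 K.
Area A = 7.05×10⁻³ m².
Then P = εσAT⁴ = 0.194×5.670×10⁻⁸×7.05×10⁻³×(1456.28)⁴ = 349 W.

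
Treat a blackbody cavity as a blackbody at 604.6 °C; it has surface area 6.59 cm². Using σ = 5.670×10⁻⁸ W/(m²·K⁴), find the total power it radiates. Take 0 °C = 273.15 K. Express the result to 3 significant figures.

T = 604.6 °C + 273.15 = 877.75 K.
Area A = 6.59 cm² = 6.59×10⁻⁴ m².
P = σAT⁴ = 5.670×10⁻⁸ × 6.59×10⁻⁴ × (877.75)⁴ = 22.2 W.

P ≈ 22.2 W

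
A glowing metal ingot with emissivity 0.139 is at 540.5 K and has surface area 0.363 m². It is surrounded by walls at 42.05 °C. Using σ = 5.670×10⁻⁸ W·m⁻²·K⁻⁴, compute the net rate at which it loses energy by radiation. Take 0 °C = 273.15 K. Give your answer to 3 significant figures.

Net loss ≈ 216 W

Surroundings: T = 42.05 °C + 273.15 = 315.20 K.
Area A = 0.363 m².
Net radiated power P_net = εσA(T⁴ − T₀⁴) = 0.139×5.670×10⁻⁸×0.363×(540.5⁴ − 315.20⁴).
T⁴ − T₀⁴ = 8.53459×10¹⁰ − 9.87063×10⁹ = 7.54753×10¹⁰ K⁴, so P_net = 216 W.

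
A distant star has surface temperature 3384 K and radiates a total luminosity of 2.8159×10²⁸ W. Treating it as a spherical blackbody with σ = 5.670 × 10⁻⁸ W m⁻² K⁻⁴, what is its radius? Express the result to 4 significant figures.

L = 4πR²σT⁴ ⇒ R = √(L/(4πσT⁴)).
σT⁴ = 7.43540×10⁶ W/m², so R = √(2.8159×10²⁸/(4π×7.43540×10⁶)) = 1.736×10¹⁰ m.

R ≈ 1.736×10¹⁰ m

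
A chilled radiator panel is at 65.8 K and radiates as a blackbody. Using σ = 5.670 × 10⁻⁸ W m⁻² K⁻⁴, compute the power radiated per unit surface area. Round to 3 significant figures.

Stefan–Boltzmann: I = σT⁴ = 5.670×10⁻⁸ × (65.8)⁴ = 1.06 W/m².

I ≈ 1.06 W/m²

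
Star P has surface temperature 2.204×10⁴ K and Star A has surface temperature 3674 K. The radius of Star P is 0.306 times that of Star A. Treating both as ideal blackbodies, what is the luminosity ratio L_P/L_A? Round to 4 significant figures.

L ∝ R²T⁴, so L_P/L_A = (R_P/R_A)²(T_P/T_A)⁴ = (0.306)² × (2.204×10⁴/3674)⁴ = 0.093636 × 1295.06 = 121.3.

L_P/L_A ≈ 121.3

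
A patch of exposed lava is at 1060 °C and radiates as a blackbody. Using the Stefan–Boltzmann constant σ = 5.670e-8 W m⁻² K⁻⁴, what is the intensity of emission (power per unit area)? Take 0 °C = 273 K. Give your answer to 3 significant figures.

I ≈ 1.79×10⁵ W/m²

T = 1060 °C + 273 = 1333 K.
Stefan–Boltzmann: I = σT⁴ = 5.670×10⁻⁸ × (1333)⁴ = 1.79×10⁵ W/m².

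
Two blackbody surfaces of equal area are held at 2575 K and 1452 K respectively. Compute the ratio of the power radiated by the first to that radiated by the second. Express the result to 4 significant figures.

With equal areas, P₁/P₂ = (T₁/T₂)⁴ = (2575/1452)⁴ = 9.891.

P₁/P₂ ≈ 9.891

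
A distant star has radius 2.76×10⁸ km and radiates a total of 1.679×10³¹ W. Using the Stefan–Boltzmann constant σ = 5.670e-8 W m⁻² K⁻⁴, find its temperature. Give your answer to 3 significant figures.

T ≈ 4.19×10³ K

Surface area A = 4πR² = 4π(2.76×10¹¹ m)² = 9.57256×10²³ m².
P = σAT⁴ ⇒ T = (P/(σA))^(1/4) = (1.679×10³¹/(5.670×10⁻⁸×9.57256×10²³))^(1/4) = 4.19×10³ K.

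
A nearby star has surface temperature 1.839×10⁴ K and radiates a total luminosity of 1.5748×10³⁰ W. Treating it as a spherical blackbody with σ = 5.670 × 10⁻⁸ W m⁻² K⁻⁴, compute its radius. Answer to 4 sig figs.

R ≈ 4.396×10⁹ m

L = 4πR²σT⁴ ⇒ R = √(L/(4πσT⁴)).
σT⁴ = 6.48500×10⁹ W/m², so R = √(1.5748×10³⁰/(4π×6.48500×10⁹)) = 4.396×10⁹ m.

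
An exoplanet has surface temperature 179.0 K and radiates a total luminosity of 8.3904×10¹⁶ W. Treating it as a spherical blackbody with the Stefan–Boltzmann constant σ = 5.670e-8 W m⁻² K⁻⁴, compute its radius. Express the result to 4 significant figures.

L = 4πR²σT⁴ ⇒ R = √(L/(4πσT⁴)).
σT⁴ = 58.2097 W/m², so R = √(8.3904×10¹⁶/(4π×58.2097)) = 1.071×10⁷ m.

R ≈ 1.071×10⁷ m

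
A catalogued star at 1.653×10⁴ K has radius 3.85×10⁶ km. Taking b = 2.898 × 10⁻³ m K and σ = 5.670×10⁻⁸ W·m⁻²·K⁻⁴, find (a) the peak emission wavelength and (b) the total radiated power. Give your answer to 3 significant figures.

(a) λ_max = b/T = 2.898×10⁻³/1.653×10⁴ = 1.753×10⁻⁷ m = 175 nm.
Surface area A = 4πR² = 4π(3.85×10⁹ m)² = 1.86265×10²⁰ m².
(b) P = σAT⁴ = 5.670×10⁻⁸×1.86265×10²⁰×(1.653×10⁴)⁴ = 7.89×10²⁹ W.

λ_max ≈ 175 nm; P ≈ 7.89×10²⁹ W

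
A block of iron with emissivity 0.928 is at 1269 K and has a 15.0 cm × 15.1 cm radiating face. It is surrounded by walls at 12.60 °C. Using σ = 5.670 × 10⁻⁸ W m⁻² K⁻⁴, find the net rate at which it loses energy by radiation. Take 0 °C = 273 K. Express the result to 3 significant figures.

Surroundings: T = 12.60 °C + 273 = 285.60 K.
Area A = 0.150 × 0.151 = 0.02265 m².
Net radiated power P_net = εσA(T⁴ − T₀⁴) = 0.928×5.670×10⁻⁸×0.02265×(1269⁴ − 285.60⁴).
T⁴ − T₀⁴ = 2.59326×10¹² − 6.65323×10⁹ = 2.58661×10¹² K⁴, so P_net = 3.08×10³ W.

Net loss ≈ 3.08×10³ W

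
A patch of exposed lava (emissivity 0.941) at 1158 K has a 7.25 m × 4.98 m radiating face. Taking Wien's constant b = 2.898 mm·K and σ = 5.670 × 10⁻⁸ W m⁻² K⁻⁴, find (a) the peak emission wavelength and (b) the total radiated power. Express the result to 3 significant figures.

λ_max ≈ 2.50×10³ nm; P ≈ 3.46×10⁶ W

(a) λ_max = b/T = 2.898×10⁻³/1158 = 2.503×10⁻⁶ m = 2.50×10³ nm.
Area A = 7.25 × 4.98 = 36.105 m².
(b) P = εσAT⁴ = 0.941×5.670×10⁻⁸×36.105×(1158)⁴ = 3.46×10⁶ W.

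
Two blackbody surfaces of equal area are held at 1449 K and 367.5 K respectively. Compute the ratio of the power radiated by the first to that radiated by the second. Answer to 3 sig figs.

P₁/P₂ ≈ 242

With equal areas, P₁/P₂ = (T₁/T₂)⁴ = (1449/367.5)⁴ = 242.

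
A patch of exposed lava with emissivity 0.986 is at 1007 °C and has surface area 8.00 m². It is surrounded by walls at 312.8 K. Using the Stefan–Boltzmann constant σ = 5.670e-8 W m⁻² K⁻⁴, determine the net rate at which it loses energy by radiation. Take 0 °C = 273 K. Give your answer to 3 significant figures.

T = 1007 °C + 273 = 1280 K.
Area A = 8.00 m².
Net radiated power P_net = εσA(T⁴ − T₀⁴) = 0.986×5.670×10⁻⁸×8.00×(1280⁴ − 312.8⁴).
T⁴ − T₀⁴ = 2.68435×10¹² − 9.57342×10⁹ = 2.67478×10¹² K⁴, so P_net = 1.20×10⁶ W.

Net loss ≈ 1.20×10⁶ W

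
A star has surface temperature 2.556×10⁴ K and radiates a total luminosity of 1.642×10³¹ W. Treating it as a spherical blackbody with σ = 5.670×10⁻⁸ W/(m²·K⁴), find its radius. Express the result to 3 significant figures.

L = 4πR²σT⁴ ⇒ R = √(L/(4πσT⁴)).
σT⁴ = 2.42006×10¹⁰ W/m², so R = √(1.642×10³¹/(4π×2.42006×10¹⁰)) = 7.35×10⁹ m.

R ≈ 7.35×10⁹ m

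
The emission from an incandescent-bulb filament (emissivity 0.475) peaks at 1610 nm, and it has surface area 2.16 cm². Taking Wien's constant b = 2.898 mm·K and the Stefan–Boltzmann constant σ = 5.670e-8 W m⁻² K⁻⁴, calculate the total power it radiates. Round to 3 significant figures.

Wien's law: T = b/λ_max = 2.898×10⁻³/1.610×10⁻⁶ = 1800.00 K.
Area A = 2.16 cm² = 2.16×10⁻⁴ m².
Then P = εσAT⁴ = 0.475×5.670×10⁻⁸×2.16×10⁻⁴×(1800.00)⁴ = 61.1 W.

P ≈ 61.1 W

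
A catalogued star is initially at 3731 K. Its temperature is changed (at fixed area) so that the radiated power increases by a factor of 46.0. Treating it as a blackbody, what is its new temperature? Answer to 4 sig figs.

T₂ ≈ 9717 K

P ∝ T⁴, so T₂/T₁ = (P₂/P₁)^(1/4) = (46.0)^(1/4) = 2.60429.
T₂ = 3731 × 2.60429 = 9717 K.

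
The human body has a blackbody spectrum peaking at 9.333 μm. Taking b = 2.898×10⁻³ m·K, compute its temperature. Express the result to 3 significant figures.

Wien's law gives T = b/λ_max = (2.898×10⁻³ m·K)/(9.333×10⁻⁶ m) = 311 K.

T ≈ 311 K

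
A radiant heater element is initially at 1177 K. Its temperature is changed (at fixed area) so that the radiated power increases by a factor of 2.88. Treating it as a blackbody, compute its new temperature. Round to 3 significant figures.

T₂ ≈ 1.53×10³ K

P ∝ T⁴, so T₂/T₁ = (P₂/P₁)^(1/4) = (2.88)^(1/4) = 1.30271.
T₂ = 1177 × 1.30271 = 1.53×10³ K.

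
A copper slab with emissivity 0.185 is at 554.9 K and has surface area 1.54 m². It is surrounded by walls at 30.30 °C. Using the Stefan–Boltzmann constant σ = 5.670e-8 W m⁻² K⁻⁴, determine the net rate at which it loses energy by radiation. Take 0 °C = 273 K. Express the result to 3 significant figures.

Surroundings: T = 30.30 °C + 273 = 303.30 K.
Area A = 1.54 m².
Net radiated power P_net = εσA(T⁴ − T₀⁴) = 0.185×5.670×10⁻⁸×1.54×(554.9⁴ − 303.30⁴).
T⁴ − T₀⁴ = 9.48110×10¹⁰ − 8.46232×10⁹ = 8.63487×10¹⁰ K⁴, so P_net = 1.39×10³ W.

Net loss ≈ 1.39×10³ W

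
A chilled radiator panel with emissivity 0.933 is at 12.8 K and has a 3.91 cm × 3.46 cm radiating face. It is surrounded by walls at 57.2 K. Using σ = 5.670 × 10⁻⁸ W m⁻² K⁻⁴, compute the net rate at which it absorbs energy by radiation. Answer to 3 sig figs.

Net gain ≈ 7.64×10⁻⁴ W

Area A = 0.0391 × 0.0346 = 1.35286×10⁻³ m².
Net radiated power P_net = εσA(T⁴ − T₀⁴) = 0.933×5.670×10⁻⁸×1.35286×10⁻³×(12.8⁴ − 57.2⁴).
T⁴ − T₀⁴ = 26843.5 − 1.07049×10⁷ = -1.06781×10⁷ K⁴, so P_net = -7.64×10⁻⁴ W — negative, meaning a net gain of 7.64×10⁻⁴ W.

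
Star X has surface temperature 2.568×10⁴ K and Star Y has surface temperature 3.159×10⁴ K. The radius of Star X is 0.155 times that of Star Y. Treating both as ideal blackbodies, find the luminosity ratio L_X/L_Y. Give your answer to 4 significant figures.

L_X/L_Y ≈ 0.01049

L ∝ R²T⁴, so L_X/L_Y = (R_X/R_Y)²(T_X/T_Y)⁴ = (0.155)² × (2.568×10⁴/3.159×10⁴)⁴ = 0.024025 × 0.436698 = 0.01049.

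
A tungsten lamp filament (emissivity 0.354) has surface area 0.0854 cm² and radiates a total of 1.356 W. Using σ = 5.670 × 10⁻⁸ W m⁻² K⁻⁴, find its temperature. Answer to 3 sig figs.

Area A = 0.0854 cm² = 8.54×10⁻⁶ m².
P = εσAT⁴ ⇒ T = (P/(εσA))^(1/4) = (1.356/(0.354×5.670×10⁻⁸×8.54×10⁻⁶))^(1/4) = 1.68×10³ K.

T ≈ 1.68×10³ K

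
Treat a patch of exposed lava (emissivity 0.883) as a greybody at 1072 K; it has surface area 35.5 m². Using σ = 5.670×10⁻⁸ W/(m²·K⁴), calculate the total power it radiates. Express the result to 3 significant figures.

Area A = 35.5 m².
P = εσAT⁴ = 0.883 × 5.670×10⁻⁸ × 35.5 × (1072)⁴ = 2.35×10⁶ W.

P ≈ 2.35×10⁶ W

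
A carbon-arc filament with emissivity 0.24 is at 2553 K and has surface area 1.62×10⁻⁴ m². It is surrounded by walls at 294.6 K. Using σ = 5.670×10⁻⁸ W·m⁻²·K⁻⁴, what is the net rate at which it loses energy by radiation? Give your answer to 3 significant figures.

Net loss ≈ 93.6 W

Area A = 1.62×10⁻⁴ m².
Net radiated power P_net = εσA(T⁴ − T₀⁴) = 0.24×5.670×10⁻⁸×1.62×10⁻⁴×(2553⁴ − 294.6⁴).
T⁴ − T₀⁴ = 4.24818×10¹³ − 7.53236×10⁹ = 4.24743×10¹³ K⁴, so P_net = 93.6 W.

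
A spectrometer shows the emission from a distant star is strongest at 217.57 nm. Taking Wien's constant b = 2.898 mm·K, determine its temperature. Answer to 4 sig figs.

Wien's law gives T = b/λ_max = (2.898×10⁻³ m·K)/(2.1757×10⁻⁷ m) = 1.332×10⁴ K.

T ≈ 1.332×10⁴ K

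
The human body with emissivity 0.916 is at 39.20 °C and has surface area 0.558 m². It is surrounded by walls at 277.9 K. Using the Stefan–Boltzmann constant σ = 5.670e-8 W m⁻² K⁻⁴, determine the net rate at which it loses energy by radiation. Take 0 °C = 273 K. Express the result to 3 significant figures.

T = 39.20 °C + 273 = 312.20 K.
Area A = 0.558 m².
Net radiated power P_net = εσA(T⁴ − T₀⁴) = 0.916×5.670×10⁻⁸×0.558×(312.20⁴ − 277.9⁴).
T⁴ − T₀⁴ = 9.50017×10⁹ − 5.96423×10⁹ = 3.53594×10⁹ K⁴, so P_net = 102 W.

Net loss ≈ 102 W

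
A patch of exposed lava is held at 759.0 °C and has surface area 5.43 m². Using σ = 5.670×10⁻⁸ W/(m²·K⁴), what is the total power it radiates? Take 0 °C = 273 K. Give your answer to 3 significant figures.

T = 759.0 °C + 273 = 1032.0 K.
Area A = 5.43 m².
P = σAT⁴ = 5.670×10⁻⁸ × 5.43 × (1032.0)⁴ = 3.49×10⁵ W.

P ≈ 3.49×10⁵ W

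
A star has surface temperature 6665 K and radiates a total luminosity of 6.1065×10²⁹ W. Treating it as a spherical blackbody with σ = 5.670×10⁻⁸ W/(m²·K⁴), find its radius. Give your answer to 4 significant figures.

L = 4πR²σT⁴ ⇒ R = √(L/(4πσT⁴)).
σT⁴ = 1.11888×10⁸ W/m², so R = √(6.1065×10²⁹/(4π×1.11888×10⁸)) = 2.084×10¹⁰ m.

R ≈ 2.084×10¹⁰ m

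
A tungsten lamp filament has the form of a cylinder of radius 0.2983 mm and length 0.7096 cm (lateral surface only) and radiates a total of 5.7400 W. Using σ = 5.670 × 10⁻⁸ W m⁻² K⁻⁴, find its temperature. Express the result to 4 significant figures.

T ≈ 1661 K

Lateral area A = 2πrL = 2π×2.983×10⁻⁴×7.096×10⁻³ = 1.32998×10⁻⁵ m².
P = σAT⁴ ⇒ T = (P/(σA))^(1/4) = (5.7400/(5.670×10⁻⁸×1.32998×10⁻⁵))^(1/4) = 1661 K.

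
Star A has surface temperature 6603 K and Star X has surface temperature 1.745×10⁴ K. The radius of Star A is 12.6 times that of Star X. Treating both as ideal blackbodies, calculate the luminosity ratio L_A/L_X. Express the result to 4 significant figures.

L ∝ R²T⁴, so L_A/L_X = (R_A/R_X)²(T_A/T_X)⁴ = (12.6)² × (6603/1.745×10⁴)⁴ = 158.76 × 0.0205014 = 3.255.

L_A/L_X ≈ 3.255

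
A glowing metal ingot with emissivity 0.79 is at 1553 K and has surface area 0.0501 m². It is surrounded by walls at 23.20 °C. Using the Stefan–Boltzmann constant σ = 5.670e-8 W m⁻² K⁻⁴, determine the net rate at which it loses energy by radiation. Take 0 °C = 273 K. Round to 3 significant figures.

Net loss ≈ 1.30×10⁴ W

Surroundings: T = 23.20 °C + 273 = 296.20 K.
Area A = 0.0501 m².
Net radiated power P_net = εσA(T⁴ − T₀⁴) = 0.79×5.670×10⁻⁸×0.0501×(1553⁴ − 296.20⁴).
T⁴ − T₀⁴ = 5.81682×10¹² − 7.69733×10⁹ = 5.80912×10¹² K⁴, so P_net = 1.30×10⁴ W.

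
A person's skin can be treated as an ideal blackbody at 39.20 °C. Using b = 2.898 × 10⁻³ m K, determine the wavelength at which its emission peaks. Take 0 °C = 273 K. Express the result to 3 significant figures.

T = 39.20 °C + 273 = 312.20 K.
Wien's displacement law: λ_max = b/T = (2.898×10⁻³ m·K)/(312.20 K) = 9.283×10⁻⁶ m.
That is 9.28 μm, in the infrared range.

λ_max ≈ 9.28 μm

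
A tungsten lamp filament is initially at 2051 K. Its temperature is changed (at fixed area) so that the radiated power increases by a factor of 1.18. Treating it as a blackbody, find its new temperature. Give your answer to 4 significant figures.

P ∝ T⁴, so T₂/T₁ = (P₂/P₁)^(1/4) = (1.18)^(1/4) = 1.04225.
T₂ = 2051 × 1.04225 = 2138 K.

T₂ ≈ 2138 K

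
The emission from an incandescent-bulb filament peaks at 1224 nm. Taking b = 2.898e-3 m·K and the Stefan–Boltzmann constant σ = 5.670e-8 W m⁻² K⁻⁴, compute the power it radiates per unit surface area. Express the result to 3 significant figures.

I ≈ 1.78×10⁶ W/m²

Wien's law: T = b/λ_max = 2.898×10⁻³/1.224×10⁻⁶ = 2367.65 K.
Then I = σT⁴ = 5.670×10⁻⁸×(2367.65)⁴ = 1.78×10⁶ W/m².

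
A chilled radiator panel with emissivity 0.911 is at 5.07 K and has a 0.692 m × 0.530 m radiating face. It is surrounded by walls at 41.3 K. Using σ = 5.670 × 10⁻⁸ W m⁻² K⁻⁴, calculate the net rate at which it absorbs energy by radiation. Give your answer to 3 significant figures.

Net gain ≈ 0.0551 W

Area A = 0.692 × 0.530 = 0.36676 m².
Net radiated power P_net = εσA(T⁴ − T₀⁴) = 0.911×5.670×10⁻⁸×0.36676×(5.07⁴ − 41.3⁴).
T⁴ − T₀⁴ = 660.742 − 2.90938×10⁶ = -2.90872×10⁶ K⁴, so P_net = -0.0551 W — negative, meaning a net gain of 0.0551 W.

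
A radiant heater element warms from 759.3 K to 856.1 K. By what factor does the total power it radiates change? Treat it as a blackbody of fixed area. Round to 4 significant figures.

P₂/P₁ ≈ 1.616

P ∝ T⁴, so P₂/P₁ = (T₂/T₁)⁴ = (856.1/759.3)⁴ = (1.12749)⁴ = 1.616.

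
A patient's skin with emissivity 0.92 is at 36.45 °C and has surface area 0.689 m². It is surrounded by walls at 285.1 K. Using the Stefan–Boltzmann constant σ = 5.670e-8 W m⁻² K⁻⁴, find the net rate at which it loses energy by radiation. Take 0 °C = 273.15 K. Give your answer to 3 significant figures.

T = 36.45 °C + 273.15 = 309.60 K.
Area A = 0.689 m².
Net radiated power P_net = εσA(T⁴ − T₀⁴) = 0.92×5.670×10⁻⁸×0.689×(309.60⁴ − 285.1⁴).
T⁴ − T₀⁴ = 9.18764×10⁹ − 6.60677×10⁹ = 2.58087×10⁹ K⁴, so P_net = 92.8 W.

Net loss ≈ 92.8 W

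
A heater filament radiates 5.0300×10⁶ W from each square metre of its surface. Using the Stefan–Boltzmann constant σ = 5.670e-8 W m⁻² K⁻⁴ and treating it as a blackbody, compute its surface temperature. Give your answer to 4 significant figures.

T ≈ 3069 K

I = σT⁴, so T = (I/σ)^(1/4) = (5.0300×10⁶/(5.670×10⁻⁸))^(1/4) = 3069 K.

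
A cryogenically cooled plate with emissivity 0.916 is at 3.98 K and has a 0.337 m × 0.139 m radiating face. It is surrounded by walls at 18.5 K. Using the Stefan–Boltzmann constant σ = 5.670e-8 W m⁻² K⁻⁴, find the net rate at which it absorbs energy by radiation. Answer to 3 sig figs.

Area A = 0.337 × 0.139 = 0.046843 m².
Net radiated power P_net = εσA(T⁴ − T₀⁴) = 0.916×5.670×10⁻⁸×0.046843×(3.98⁴ − 18.5⁴).
T⁴ − T₀⁴ = 250.918 − 1.17135×10⁵ = -1.16884×10⁵ K⁴, so P_net = -2.84×10⁻⁴ W — negative, meaning a net gain of 2.84×10⁻⁴ W.

Net gain ≈ 2.84×10⁻⁴ W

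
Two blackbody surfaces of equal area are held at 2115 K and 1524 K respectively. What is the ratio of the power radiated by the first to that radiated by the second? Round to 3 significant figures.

P₁/P₂ ≈ 3.71

With equal areas, P₁/P₂ = (T₁/T₂)⁴ = (2115/1524)⁴ = 3.71.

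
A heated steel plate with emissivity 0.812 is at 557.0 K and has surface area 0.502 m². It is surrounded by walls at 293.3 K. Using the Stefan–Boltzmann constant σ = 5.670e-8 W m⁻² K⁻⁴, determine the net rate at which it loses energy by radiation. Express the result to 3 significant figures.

Area A = 0.502 m².
Net radiated power P_net = εσA(T⁴ − T₀⁴) = 0.812×5.670×10⁻⁸×0.502×(557.0⁴ − 293.3⁴).
T⁴ − T₀⁴ = 9.62544×10¹⁰ − 7.40028×10⁹ = 8.88541×10¹⁰ K⁴, so P_net = 2.05×10³ W.

Net loss ≈ 2.05×10³ W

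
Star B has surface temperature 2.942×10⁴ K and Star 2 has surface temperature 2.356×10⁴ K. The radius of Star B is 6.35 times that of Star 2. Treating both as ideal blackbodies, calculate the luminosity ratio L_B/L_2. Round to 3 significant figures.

L ∝ R²T⁴, so L_B/L_2 = (R_B/R_2)²(T_B/T_2)⁴ = (6.35)² × (2.942×10⁴/2.356×10⁴)⁴ = 40.3225 × 2.43147 = 98.0.

L_B/L_2 ≈ 98.0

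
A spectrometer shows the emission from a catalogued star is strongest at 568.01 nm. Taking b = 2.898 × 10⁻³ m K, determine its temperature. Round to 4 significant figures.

Wien's law gives T = b/λ_max = (2.898×10⁻³ m·K)/(5.6801×10⁻⁷ m) = 5102 K.

T ≈ 5102 K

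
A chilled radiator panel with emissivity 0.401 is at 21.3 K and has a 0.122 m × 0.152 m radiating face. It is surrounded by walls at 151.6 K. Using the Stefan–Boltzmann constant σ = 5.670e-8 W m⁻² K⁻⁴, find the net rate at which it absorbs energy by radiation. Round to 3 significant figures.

Net gain ≈ 0.223 W

Area A = 0.122 × 0.152 = 0.018544 m².
Net radiated power P_net = εσA(T⁴ − T₀⁴) = 0.401×5.670×10⁻⁸×0.018544×(21.3⁴ − 151.6⁴).
T⁴ − T₀⁴ = 2.05835×10⁵ − 5.28198×10⁸ = -5.27992×10⁸ K⁴, so P_net = -0.223 W — negative, meaning a net gain of 0.223 W.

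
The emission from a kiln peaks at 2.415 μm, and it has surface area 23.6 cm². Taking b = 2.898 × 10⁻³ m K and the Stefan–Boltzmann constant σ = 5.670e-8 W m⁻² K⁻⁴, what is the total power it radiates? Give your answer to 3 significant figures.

P ≈ 277 W

Wien's law: T = b/λ_max = 2.898×10⁻³/2.415×10⁻⁶ = 1200.00 K.
Area A = 23.6 cm² = 2.36×10⁻³ m².
Then P = σAT⁴ = 5.670×10⁻⁸×2.36×10⁻³×(1200.00)⁴ = 277 W.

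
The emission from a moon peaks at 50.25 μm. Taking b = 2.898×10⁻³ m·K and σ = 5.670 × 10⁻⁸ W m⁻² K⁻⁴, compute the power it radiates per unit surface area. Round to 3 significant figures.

I ≈ 0.627 W/m²

Wien's law: T = b/λ_max = 2.898×10⁻³/5.025×10⁻⁵ = 57.6716 K.
Then I = σT⁴ = 5.670×10⁻⁸×(57.6716)⁴ = 0.627 W/m².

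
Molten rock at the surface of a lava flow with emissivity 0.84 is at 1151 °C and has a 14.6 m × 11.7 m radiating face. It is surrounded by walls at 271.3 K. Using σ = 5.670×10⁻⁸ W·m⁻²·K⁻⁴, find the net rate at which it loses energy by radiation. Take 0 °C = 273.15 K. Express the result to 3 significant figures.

T = 1151 °C + 273.15 = 1424.15 K.
Area A = 14.6 × 11.7 = 170.82 m².
Net radiated power P_net = εσA(T⁴ − T₀⁴) = 0.84×5.670×10⁻⁸×170.82×(1424.15⁴ − 271.3⁴).
T⁴ − T₀⁴ = 4.11361×10¹² − 5.41750×10⁹ = 4.10819×10¹² K⁴, so P_net = 3.34×10⁷ W.

Net loss ≈ 3.34×10⁷ W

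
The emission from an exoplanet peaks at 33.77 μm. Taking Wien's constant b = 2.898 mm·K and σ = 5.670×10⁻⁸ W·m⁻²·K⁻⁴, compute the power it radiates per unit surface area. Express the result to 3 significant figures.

Wien's law: T = b/λ_max = 2.898×10⁻³/3.377×10⁻⁵ = 85.8158 K.
Then I = σT⁴ = 5.670×10⁻⁸×(85.8158)⁴ = 3.08 W/m².

I ≈ 3.08 W/m²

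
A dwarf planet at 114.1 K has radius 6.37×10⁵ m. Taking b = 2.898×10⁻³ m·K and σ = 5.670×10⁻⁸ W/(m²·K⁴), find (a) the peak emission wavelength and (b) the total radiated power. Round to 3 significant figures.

λ_max ≈ 25.4 μm; P ≈ 4.90×10¹³ W

(a) λ_max = b/T = 2.898×10⁻³/114.1 = 2.540×10⁻⁵ m = 25.4 μm.
Surface area A = 4πR² = 4π(6.37×10⁵ m)² = 5.09904×10¹² m².
(b) P = σAT⁴ = 5.670×10⁻⁸×5.09904×10¹²×(114.1)⁴ = 4.90×10¹³ W.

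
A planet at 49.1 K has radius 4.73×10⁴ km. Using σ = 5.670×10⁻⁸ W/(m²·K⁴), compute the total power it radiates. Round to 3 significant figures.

Surface area A = 4πR² = 4π(4.73×10⁷ m)² = 2.81146×10¹⁶ m².
P = σAT⁴ = 5.670×10⁻⁸ × 2.81146×10¹⁶ × (49.1)⁴ = 9.26×10¹⁵ W.

P ≈ 9.26×10¹⁵ W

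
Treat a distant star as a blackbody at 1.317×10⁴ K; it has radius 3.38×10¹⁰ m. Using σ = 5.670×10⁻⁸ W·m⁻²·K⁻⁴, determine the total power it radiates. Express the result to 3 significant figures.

Surface area A = 4πR² = 4π(3.38×10¹⁰ m)² = 1.43563×10²² m².
P = σAT⁴ = 5.670×10⁻⁸ × 1.43563×10²² × (1.317×10⁴)⁴ = 2.45×10³¹ W.

P ≈ 2.45×10³¹ W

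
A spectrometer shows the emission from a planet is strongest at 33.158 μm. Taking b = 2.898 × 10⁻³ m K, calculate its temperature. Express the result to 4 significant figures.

Wien's law gives T = b/λ_max = (2.898×10⁻³ m·K)/(3.3158×10⁻⁵ m) = 87.40 K.

T ≈ 87.40 K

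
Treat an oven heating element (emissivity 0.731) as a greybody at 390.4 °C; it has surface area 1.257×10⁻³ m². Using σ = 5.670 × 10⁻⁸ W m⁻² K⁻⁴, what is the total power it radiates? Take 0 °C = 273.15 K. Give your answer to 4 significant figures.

P ≈ 10.10 W

T = 390.4 °C + 273.15 = 663.55 K.
Area A = 1.257×10⁻³ m².
P = εσAT⁴ = 0.731 × 5.670×10⁻⁸ × 1.257×10⁻³ × (663.55)⁴ = 10.10 W.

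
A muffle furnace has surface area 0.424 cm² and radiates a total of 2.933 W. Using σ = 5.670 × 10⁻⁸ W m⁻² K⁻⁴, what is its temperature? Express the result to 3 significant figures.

T ≈ 1.05×10³ K

Area A = 0.424 cm² = 4.24×10⁻⁵ m².
P = σAT⁴ ⇒ T = (P/(σA))^(1/4) = (2.933/(5.670×10⁻⁸×4.24×10⁻⁵))^(1/4) = 1.05×10³ K.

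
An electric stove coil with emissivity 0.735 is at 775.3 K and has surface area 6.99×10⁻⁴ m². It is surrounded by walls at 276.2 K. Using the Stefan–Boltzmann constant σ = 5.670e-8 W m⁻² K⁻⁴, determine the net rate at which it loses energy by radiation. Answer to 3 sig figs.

Area A = 6.99×10⁻⁴ m².
Net radiated power P_net = εσA(T⁴ − T₀⁴) = 0.735×5.670×10⁻⁸×6.99×10⁻⁴×(775.3⁴ − 276.2⁴).
T⁴ − T₀⁴ = 3.61309×10¹¹ − 5.81962×10⁹ = 3.55489×10¹¹ K⁴, so P_net = 10.4 W.

Net loss ≈ 10.4 W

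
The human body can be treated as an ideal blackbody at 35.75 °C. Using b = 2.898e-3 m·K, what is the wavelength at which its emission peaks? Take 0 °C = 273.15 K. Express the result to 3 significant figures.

T = 35.75 °C + 273.15 = 308.90 K.
Wien's displacement law: λ_max = b/T = (2.898×10⁻³ m·K)/(308.90 K) = 9.382×10⁻⁶ m.
That is 9.38 μm, in the infrared range.

λ_max ≈ 9.38 μm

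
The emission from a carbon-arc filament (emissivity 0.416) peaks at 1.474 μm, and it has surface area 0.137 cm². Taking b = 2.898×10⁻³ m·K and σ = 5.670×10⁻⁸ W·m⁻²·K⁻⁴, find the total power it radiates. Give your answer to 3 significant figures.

P ≈ 4.83 W

Wien's law: T = b/λ_max = 2.898×10⁻³/1.474×10⁻⁶ = 1966.08 K.
Area A = 0.137 cm² = 1.37×10⁻⁵ m².
Then P = εσAT⁴ = 0.416×5.670×10⁻⁸×1.37×10⁻⁵×(1966.08)⁴ = 4.83 W.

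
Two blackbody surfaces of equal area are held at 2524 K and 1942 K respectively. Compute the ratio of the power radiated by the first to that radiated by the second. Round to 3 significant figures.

P₁/P₂ ≈ 2.85

With equal areas, P₁/P₂ = (T₁/T₂)⁴ = (2524/1942)⁴ = 2.85.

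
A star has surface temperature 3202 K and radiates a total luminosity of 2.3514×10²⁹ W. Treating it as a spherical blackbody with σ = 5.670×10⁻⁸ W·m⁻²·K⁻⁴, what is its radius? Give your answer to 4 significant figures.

R ≈ 5.603×10¹⁰ m

L = 4πR²σT⁴ ⇒ R = √(L/(4πσT⁴)).
σT⁴ = 5.96030×10⁶ W/m², so R = √(2.3514×10²⁹/(4π×5.96030×10⁶)) = 5.603×10¹⁰ m.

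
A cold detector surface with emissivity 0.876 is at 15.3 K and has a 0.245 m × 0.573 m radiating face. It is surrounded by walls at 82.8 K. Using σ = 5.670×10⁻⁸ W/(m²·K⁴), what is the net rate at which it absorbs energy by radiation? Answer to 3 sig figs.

Net gain ≈ 0.327 W

Area A = 0.245 × 0.573 = 0.140385 m².
Net radiated power P_net = εσA(T⁴ − T₀⁴) = 0.876×5.670×10⁻⁸×0.140385×(15.3⁴ − 82.8⁴).
T⁴ − T₀⁴ = 54798.1 − 4.70025×10⁷ = -4.69477×10⁷ K⁴, so P_net = -0.327 W — negative, meaning a net gain of 0.327 W.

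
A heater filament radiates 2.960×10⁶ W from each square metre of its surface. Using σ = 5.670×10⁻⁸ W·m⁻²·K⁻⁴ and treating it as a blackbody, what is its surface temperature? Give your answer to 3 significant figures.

T ≈ 2.69×10³ K

I = σT⁴, so T = (I/σ)^(1/4) = (2.960×10⁶/(5.670×10⁻⁸))^(1/4) = 2.69×10³ K.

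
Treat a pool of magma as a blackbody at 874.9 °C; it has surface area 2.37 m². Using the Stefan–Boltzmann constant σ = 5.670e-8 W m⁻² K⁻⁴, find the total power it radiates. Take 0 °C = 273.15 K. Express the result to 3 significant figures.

T = 874.9 °C + 273.15 = 1148.05 K.
Area A = 2.37 m².
P = σAT⁴ = 5.670×10⁻⁸ × 2.37 × (1148.05)⁴ = 2.33×10⁵ W.

P ≈ 2.33×10⁵ W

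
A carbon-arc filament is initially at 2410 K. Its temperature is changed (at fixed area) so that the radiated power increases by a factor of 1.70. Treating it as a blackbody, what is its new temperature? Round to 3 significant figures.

T₂ ≈ 2.75×10³ K

P ∝ T⁴, so T₂/T₁ = (P₂/P₁)^(1/4) = (1.70)^(1/4) = 1.14186.
T₂ = 2410 × 1.14186 = 2.75×10³ K.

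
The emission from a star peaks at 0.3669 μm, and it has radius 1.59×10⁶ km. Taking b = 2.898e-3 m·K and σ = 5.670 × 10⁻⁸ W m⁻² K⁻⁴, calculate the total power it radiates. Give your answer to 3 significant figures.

P ≈ 7.01×10²⁷ W

Wien's law: T = b/λ_max = 2.898×10⁻³/3.669×10⁻⁷ = 7898.61 K.
Surface area A = 4πR² = 4π(1.59×10⁹ m)² = 3.17690×10¹⁹ m².
Then P = σAT⁴ = 5.670×10⁻⁸×3.17690×10¹⁹×(7898.61)⁴ = 7.01×10²⁷ W.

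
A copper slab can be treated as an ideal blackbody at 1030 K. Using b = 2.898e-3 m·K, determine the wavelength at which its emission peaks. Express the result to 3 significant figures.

Wien's displacement law: λ_max = b/T = (2.898×10⁻³ m·K)/(1030 K) = 2.814×10⁻⁶ m.
That is 2.81 μm, in the infrared range.

λ_max ≈ 2.81 μm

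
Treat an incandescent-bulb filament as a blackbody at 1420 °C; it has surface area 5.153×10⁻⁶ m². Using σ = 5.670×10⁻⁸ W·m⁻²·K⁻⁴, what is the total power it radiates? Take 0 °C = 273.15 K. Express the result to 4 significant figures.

P ≈ 2.401 W

T = 1420 °C + 273.15 = 1693.15 K.
Area A = 5.153×10⁻⁶ m².
P = σAT⁴ = 5.670×10⁻⁸ × 5.153×10⁻⁶ × (1693.15)⁴ = 2.401 W.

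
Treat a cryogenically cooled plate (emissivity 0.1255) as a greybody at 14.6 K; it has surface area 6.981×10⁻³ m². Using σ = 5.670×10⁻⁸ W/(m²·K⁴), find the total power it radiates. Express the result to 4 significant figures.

P ≈ 2.257×10⁻⁶ W

Area A = 6.981×10⁻³ m².
P = εσAT⁴ = 0.1255 × 5.670×10⁻⁸ × 6.981×10⁻³ × (14.6)⁴ = 2.257×10⁻⁶ W.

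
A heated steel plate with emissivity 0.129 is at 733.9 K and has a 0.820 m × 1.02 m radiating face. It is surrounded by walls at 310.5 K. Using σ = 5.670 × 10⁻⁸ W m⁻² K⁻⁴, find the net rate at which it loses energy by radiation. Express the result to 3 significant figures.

Net loss ≈ 1.72×10³ W

Area A = 0.820 × 1.02 = 0.8364 m².
Net radiated power P_net = εσA(T⁴ − T₀⁴) = 0.129×5.670×10⁻⁸×0.8364×(733.9⁴ − 310.5⁴).
T⁴ − T₀⁴ = 2.90100×10¹¹ − 9.29494×10⁹ = 2.80805×10¹¹ K⁴, so P_net = 1.72×10³ W.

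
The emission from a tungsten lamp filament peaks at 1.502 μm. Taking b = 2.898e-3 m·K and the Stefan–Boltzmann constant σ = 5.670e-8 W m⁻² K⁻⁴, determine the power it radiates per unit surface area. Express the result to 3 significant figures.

I ≈ 7.86×10⁵ W/m²

Wien's law: T = b/λ_max = 2.898×10⁻³/1.502×10⁻⁶ = 1929.43 K.
Then I = σT⁴ = 5.670×10⁻⁸×(1929.43)⁴ = 7.86×10⁵ W/m².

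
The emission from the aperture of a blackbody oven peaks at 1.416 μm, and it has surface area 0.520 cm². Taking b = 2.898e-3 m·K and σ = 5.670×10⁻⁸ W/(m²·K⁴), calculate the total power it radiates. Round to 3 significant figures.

P ≈ 51.7 W

Wien's law: T = b/λ_max = 2.898×10⁻³/1.416×10⁻⁶ = 2046.61 K.
Area A = 0.520 cm² = 5.20×10⁻⁵ m².
Then P = σAT⁴ = 5.670×10⁻⁸×5.20×10⁻⁵×(2046.61)⁴ = 51.7 W.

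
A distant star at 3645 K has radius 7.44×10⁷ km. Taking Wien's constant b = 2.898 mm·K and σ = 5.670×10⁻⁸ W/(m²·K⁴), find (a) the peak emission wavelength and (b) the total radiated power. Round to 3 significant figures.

λ_max ≈ 0.795 μm; P ≈ 6.96×10²⁹ W

(a) λ_max = b/T = 2.898×10⁻³/3645 = 7.951×10⁻⁷ m = 0.795 μm.
Surface area A = 4πR² = 4π(7.44×10¹⁰ m)² = 6.95594×10²² m².
(b) P = σAT⁴ = 5.670×10⁻⁸×6.95594×10²²×(3645)⁴ = 6.96×10²⁹ W.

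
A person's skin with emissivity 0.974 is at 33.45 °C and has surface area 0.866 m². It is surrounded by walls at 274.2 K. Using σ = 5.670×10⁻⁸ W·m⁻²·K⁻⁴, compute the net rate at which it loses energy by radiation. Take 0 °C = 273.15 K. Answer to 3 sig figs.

Net loss ≈ 152 W

T = 33.45 °C + 273.15 = 306.60 K.
Area A = 0.866 m².
Net radiated power P_net = εσA(T⁴ − T₀⁴) = 0.974×5.670×10⁻⁸×0.866×(306.60⁴ − 274.2⁴).
T⁴ − T₀⁴ = 8.83667×10⁹ − 5.65288×10⁹ = 3.18379×10⁹ K⁴, so P_net = 152 W.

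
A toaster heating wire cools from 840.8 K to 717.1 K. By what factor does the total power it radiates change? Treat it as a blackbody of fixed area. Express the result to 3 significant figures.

P₂/P₁ ≈ 0.529

P ∝ T⁴, so P₂/P₁ = (T₂/T₁)⁴ = (717.1/840.8)⁴ = (0.852878)⁴ = 0.529.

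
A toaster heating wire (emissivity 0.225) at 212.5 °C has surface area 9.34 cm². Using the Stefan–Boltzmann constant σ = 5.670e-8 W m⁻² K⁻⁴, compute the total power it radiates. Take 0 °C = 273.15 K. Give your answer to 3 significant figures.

T = 212.5 °C + 273.15 = 485.65 K.
Area A = 9.34 cm² = 9.34×10⁻⁴ m².
P = εσAT⁴ = 0.225 × 5.670×10⁻⁸ × 9.34×10⁻⁴ × (485.65)⁴ = 0.663 W.

P ≈ 0.663 W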